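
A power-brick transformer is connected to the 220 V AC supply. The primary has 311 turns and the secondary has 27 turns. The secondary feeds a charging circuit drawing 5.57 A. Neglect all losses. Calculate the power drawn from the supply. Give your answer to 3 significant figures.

I_p = I_s × N_s/N_p = 5.57 × 27/311 = 0.48357 A.
P = V_p I_p = 220 × 0.48357 = 106 W.

P ≈ 106 W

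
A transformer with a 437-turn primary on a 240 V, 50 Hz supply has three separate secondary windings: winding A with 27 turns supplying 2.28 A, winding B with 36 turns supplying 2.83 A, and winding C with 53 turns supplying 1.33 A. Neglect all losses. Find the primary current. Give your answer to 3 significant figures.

V_A = 240 × 27/437 = 14.828 V; V_B = 240 × 36/437 = 19.771 V; V_C = 240 × 53/437 = 29.108 V.
P_out = V_A I_A + V_B I_B + V_C I_C = 14.828×2.28 + 19.771×2.83 + 29.108×1.33 = 33.809 + 55.952 + 38.713 = 128.47 W.
Ideal ⇒ P_in = P_out, so I_p = P_out/V_p = 128.47/240 = 0.535 A.

I_p ≈ 0.535 A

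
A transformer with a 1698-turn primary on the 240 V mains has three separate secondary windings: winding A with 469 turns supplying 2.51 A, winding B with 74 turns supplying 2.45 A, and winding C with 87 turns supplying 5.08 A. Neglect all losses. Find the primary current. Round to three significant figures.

I_p ≈ 1.06 A

V_A = 240 × 469/1698 = 66.290 V; V_B = 240 × 74/1698 = 10.459 V; V_C = 240 × 87/1698 = 12.297 V.
P_out = V_A I_A + V_B I_B + V_C I_C = 66.290×2.51 + 10.459×2.45 + 12.297×5.08 = 166.39 + 25.625 + 62.468 = 254.48 W.
Ideal ⇒ P_in = P_out, so I_p = P_out/V_p = 254.48/240 = 1.06 A.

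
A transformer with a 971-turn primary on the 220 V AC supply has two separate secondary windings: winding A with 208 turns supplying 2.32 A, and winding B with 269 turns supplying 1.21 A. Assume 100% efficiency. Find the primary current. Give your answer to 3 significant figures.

V_A = 220 × 208/971 = 47.127 V; V_B = 220 × 269/971 = 60.947 V.
P_out = V_A I_A + V_B I_B = 47.127×2.32 + 60.947×1.21 = 109.33 + 73.746 = 183.08 W.
Ideal ⇒ P_in = P_out, so I_p = P_out/V_p = 183.08/220 = 0.832 A.

I_p ≈ 0.832 A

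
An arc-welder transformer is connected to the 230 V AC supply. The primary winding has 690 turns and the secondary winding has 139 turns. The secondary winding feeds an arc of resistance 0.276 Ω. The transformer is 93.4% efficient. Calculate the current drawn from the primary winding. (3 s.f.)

I_p ≈ 36.2 A

V_s = 230 × 139/690 = 46.333 V.
I_s = V_s/R = 46.333/0.276 = 167.87 A.
P_out = V_s I_s = 46.333 × 167.87 = 7778.2 W.
P_in = P_out/η = 7778.2/0.934 = 8327.8 W.
I_p = P_in/V_p = 8327.8/230 = 36.2 A.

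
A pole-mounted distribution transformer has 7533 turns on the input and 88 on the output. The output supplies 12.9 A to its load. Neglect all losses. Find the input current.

I_in ≈ 0.151 A

For an ideal transformer I_in/I_out = N_out/N_in, so I_in = 12.9 × 88/7533 = 0.151 A.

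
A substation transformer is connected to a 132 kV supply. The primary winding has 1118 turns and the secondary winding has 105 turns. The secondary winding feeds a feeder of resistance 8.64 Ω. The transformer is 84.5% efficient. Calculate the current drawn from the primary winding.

I_p ≈ 159 A

V_s = 132000 × 105/1118 = 12397 V.
I_s = V_s/R = 12397/8.64 = 1434.9 A.
P_out = V_s I_s = 12397 × 1434.9 = 1.7788×10^7 W.
P_in = P_out/η = 1.7788×10^7/0.845 = 2.1051×10^7 W.
I_p = P_in/V_p = 2.1051×10^7/132000 = 159 A.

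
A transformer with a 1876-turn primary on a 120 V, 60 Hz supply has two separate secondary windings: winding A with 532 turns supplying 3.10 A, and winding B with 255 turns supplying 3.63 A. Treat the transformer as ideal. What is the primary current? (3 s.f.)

I_p ≈ 1.37 A

V_A = 120 × 532/1876 = 34.030 V; V_B = 120 × 255/1876 = 16.311 V.
P_out = V_A I_A + V_B I_B = 34.030×3.10 + 16.311×3.63 = 105.49 + 59.210 = 164.70 W.
Ideal ⇒ P_in = P_out, so I_p = P_out/V_p = 164.70/120 = 1.37 A.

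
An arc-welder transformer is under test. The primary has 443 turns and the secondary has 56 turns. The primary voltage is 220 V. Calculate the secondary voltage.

V_s/V_p = N_s/N_p, so V_s = 220 × 56/443 = 27.8 V.

V_s ≈ 27.8 V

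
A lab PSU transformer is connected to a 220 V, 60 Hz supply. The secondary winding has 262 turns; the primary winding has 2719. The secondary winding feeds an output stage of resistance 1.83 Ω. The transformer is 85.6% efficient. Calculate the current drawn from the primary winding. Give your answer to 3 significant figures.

I_p ≈ 1.30 A

V_s = 220 × 262/2719 = 21.199 V.
I_s = V_s/R = 21.199/1.83 = 11.584 A.
P_out = V_s I_s = 21.199 × 11.584 = 245.57 W.
P_in = P_out/η = 245.57/0.856 = 286.88 W.
I_p = P_in/V_p = 286.88/220 = 1.30 A.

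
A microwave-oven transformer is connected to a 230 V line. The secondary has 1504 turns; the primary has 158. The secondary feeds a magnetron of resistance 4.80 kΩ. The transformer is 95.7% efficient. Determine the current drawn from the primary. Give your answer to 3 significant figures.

V_s = 230 × 1504/158 = 2189.4 V.
I_s = V_s/R = 2189.4/4800 = 0.45612 A.
P_out = V_s I_s = 2189.4 × 0.45612 = 998.61 W.
P_in = P_out/η = 998.61/0.957 = 1043.5 W.
I_p = P_in/V_p = 1043.5/230 = 4.54 A.

I_p ≈ 4.54 A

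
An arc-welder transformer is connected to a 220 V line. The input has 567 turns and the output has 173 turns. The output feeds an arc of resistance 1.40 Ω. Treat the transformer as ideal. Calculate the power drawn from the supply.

P ≈ 3220 W

V_out = V_in × N_out/N_in = 220 × 173/567 = 67.125 V.
I_out = V_out/R = 67.125/1.40 = 47.947 A.
I_in = I_out × N_out/N_in = 47.947 × 173/567 = 14.629 A.
P = V_in I_in = 220 × 14.629 = 3220 W.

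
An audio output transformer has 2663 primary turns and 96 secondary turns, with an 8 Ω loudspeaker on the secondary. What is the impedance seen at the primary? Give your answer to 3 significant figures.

Z_p = (N_p/N_s)² × Z_s = (2663/96)² × 8 = 6160 Ω.

Z_p ≈ 6160 Ω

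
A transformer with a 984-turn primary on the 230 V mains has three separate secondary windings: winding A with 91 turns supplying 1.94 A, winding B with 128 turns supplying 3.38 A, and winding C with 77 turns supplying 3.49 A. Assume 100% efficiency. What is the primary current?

I_p ≈ 0.892 A

V_A = 230 × 91/984 = 21.270 V; V_B = 230 × 128/984 = 29.919 V; V_C = 230 × 77/984 = 17.998 V.
P_out = V_A I_A + V_B I_B + V_C I_C = 21.270×1.94 + 29.919×3.38 + 17.998×3.49 = 41.264 + 101.13 + 62.813 = 205.20 W.
Ideal ⇒ P_in = P_out, so I_p = P_out/V_p = 205.20/230 = 0.892 A.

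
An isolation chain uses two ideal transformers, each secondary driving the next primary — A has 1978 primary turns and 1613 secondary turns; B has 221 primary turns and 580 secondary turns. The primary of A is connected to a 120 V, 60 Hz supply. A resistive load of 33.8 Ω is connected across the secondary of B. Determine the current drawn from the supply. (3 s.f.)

I_supply ≈ 16.3 A

After A: V = 120.00 × 1613/1978 = 97.856 V.
After B: V = 97.856 × 580/221 = 256.82 V.
I_load = 256.82/33.8 = 7.5982 A, so P_out = 256.82 × 7.5982 = 1951.3 W.
All ideal ⇒ P_in = P_out, so I_supply = 1951.3/120 = 16.3 A.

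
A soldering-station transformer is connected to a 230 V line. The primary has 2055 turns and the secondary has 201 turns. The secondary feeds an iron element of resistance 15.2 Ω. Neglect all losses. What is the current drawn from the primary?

V_s = V_p × N_s/N_p = 230 × 201/2055 = 22.496 V.
I_s = V_s/R = 22.496/15.2 = 1.4800 A.
For an ideal transformer I_p N_p = I_s N_s, so I_p = 1.4800 × 201/2055 = 0.145 A.

I_p ≈ 0.145 A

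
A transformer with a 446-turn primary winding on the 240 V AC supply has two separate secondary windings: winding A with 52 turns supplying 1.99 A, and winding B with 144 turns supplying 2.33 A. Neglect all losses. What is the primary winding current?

V_A = 240 × 52/446 = 27.982 V; V_B = 240 × 144/446 = 77.489 V.
P_out = V_A I_A + V_B I_B = 27.982×1.99 + 77.489×2.33 = 55.684 + 180.55 = 236.23 W.
Ideal ⇒ P_in = P_out, so I_p = P_out/V_p = 236.23/240 = 0.984 A.

I_p ≈ 0.984 A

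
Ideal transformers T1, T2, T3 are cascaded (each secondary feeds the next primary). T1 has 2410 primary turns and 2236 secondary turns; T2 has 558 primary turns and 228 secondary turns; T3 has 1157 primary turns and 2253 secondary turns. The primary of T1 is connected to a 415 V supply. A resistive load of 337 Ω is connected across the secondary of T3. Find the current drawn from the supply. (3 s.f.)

I_supply ≈ 0.671 A

After T1: V = 415.00 × 2236/2410 = 385.04 V.
After T2: V = 385.04 × 228/558 = 157.33 V.
After T3: V = 157.33 × 2253/1157 = 306.36 V.
I_load = 306.36/337 = 0.90908 A, so P_out = 306.36 × 0.90908 = 278.50 W.
All ideal ⇒ P_in = P_out, so I_supply = 278.50/415 = 0.671 A.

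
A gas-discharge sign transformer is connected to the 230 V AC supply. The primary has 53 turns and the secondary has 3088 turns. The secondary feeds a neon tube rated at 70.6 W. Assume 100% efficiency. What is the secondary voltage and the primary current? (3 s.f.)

V_s = V_p × N_s/N_p = 230 × 3088/53 = 13401 V.
I_s = P/V_s = 70.6/13401 = 0.0052684 A.
I_p = I_s × N_s/N_p = 0.0052684 × 3088/53 = 0.307 A.

V_s ≈ 13400 V, I_p ≈ 0.307 A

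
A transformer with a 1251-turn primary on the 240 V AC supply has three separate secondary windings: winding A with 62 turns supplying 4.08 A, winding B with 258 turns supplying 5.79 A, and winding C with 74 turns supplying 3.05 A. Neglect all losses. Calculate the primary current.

V_A = 240 × 62/1251 = 11.894 V; V_B = 240 × 258/1251 = 49.496 V; V_C = 240 × 74/1251 = 14.197 V.
P_out = V_A I_A + V_B I_B + V_C I_C = 11.894×4.08 + 49.496×5.79 + 14.197×3.05 = 48.529 + 286.58 + 43.300 = 378.41 W.
Ideal ⇒ P_in = P_out, so I_p = P_out/V_p = 378.41/240 = 1.58 A.

I_p ≈ 1.58 A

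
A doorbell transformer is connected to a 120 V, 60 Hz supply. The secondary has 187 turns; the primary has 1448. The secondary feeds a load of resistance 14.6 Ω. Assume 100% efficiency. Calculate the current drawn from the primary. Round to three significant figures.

I_p ≈ 0.137 A

V_s = V_p × N_s/N_p = 120 × 187/1448 = 15.497 V.
I_s = V_s/R = 15.497/14.6 = 1.0615 A.
For an ideal transformer I_p N_p = I_s N_s, so I_p = 1.0615 × 187/1448 = 0.137 A.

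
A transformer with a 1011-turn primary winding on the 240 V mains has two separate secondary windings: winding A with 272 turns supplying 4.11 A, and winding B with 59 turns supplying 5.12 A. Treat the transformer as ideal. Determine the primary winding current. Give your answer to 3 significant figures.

I_p ≈ 1.40 A

V_A = 240 × 272/1011 = 64.570 V; V_B = 240 × 59/1011 = 14.006 V.
P_out = V_A I_A + V_B I_B = 64.570×4.11 + 14.006×5.12 = 265.38 + 71.710 = 337.09 W.
Ideal ⇒ P_in = P_out, so I_p = P_out/V_p = 337.09/240 = 1.40 A.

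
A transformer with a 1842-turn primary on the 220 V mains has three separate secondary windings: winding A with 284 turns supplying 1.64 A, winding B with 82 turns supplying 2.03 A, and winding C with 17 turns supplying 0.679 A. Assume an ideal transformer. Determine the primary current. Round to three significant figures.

I_p ≈ 0.349 A

V_A = 220 × 284/1842 = 33.920 V; V_B = 220 × 82/1842 = 9.7937 V; V_C = 220 × 17/1842 = 2.0304 V.
P_out = V_A I_A + V_B I_B + V_C I_C = 33.920×1.64 + 9.7937×2.03 + 2.0304×0.679 = 55.628 + 19.881 + 1.3786 = 76.888 W.
Ideal ⇒ P_in = P_out, so I_p = P_out/V_p = 76.888/220 = 0.349 A.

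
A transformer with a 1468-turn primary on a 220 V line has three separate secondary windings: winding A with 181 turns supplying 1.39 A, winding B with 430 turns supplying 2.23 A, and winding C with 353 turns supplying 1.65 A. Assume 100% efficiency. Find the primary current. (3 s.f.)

V_A = 220 × 181/1468 = 27.125 V; V_B = 220 × 430/1468 = 64.441 V; V_C = 220 × 353/1468 = 52.902 V.
P_out = V_A I_A + V_B I_B + V_C I_C = 27.125×1.39 + 64.441×2.23 + 52.902×1.65 = 37.704 + 143.70 + 87.288 = 268.70 W.
Ideal ⇒ P_in = P_out, so I_p = P_out/V_p = 268.70/220 = 1.22 A.

I_p ≈ 1.22 A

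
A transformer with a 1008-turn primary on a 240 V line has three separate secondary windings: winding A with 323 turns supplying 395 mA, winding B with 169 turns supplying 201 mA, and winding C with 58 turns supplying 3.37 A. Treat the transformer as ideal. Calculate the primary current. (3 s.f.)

V_A = 240 × 323/1008 = 76.905 V; V_B = 240 × 169/1008 = 40.238 V; V_C = 240 × 58/1008 = 13.810 V.
P_out = V_A I_A + V_B I_B + V_C I_C = 76.905×0.395 + 40.238×0.201 + 13.810×3.37 = 30.377 + 8.0879 + 46.538 = 85.003 W.
Ideal ⇒ P_in = P_out, so I_p = P_out/V_p = 85.003/240 = 0.354 A.

I_p ≈ 0.354 A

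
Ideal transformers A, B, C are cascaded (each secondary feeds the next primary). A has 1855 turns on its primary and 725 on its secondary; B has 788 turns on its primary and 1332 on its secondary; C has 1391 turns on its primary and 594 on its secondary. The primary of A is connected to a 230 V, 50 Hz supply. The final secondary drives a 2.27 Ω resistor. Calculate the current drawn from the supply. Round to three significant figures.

I_supply ≈ 8.06 A

Secondary of A: V = 230.00 × 725/1855 = 89.892 V.
Secondary of B: V = 89.892 × 1332/788 = 151.95 V.
Secondary of C: V = 151.95 × 594/1391 = 64.887 V.
I_load = 64.887/2.27 = 28.585 A, so P_out = 64.887 × 28.585 = 1854.8 W.
All ideal ⇒ P_in = P_out, so I_supply = 1854.8/230 = 8.06 A.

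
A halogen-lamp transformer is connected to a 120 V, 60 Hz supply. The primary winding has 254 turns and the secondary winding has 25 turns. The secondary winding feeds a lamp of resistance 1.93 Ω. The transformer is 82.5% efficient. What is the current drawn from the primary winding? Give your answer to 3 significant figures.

I_p ≈ 0.730 A

V_s = 120 × 25/254 = 11.811 V.
I_s = V_s/R = 11.811/1.93 = 6.1197 A.
P_out = V_s I_s = 11.811 × 6.1197 = 72.280 W.
P_in = P_out/η = 72.280/0.825 = 87.612 W.
I_p = P_in/V_p = 87.612/120 = 0.730 A.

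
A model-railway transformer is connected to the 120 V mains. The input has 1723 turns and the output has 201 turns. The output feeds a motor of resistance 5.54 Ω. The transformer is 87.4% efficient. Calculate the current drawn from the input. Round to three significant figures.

I_in ≈ 0.337 A

V_out = 120 × 201/1723 = 13.999 V.
I_out = V_out/R = 13.999/5.54 = 2.5269 A.
P_out = V_out I_out = 13.999 × 2.5269 = 35.373 W.
P_in = P_out/η = 35.373/0.874 = 40.473 W.
I_in = P_in/V_in = 40.473/120 = 0.337 A.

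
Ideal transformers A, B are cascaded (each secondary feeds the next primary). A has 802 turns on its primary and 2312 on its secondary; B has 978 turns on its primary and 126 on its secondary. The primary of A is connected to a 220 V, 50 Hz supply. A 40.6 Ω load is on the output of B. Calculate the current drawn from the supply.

I_supply ≈ 0.747 A

Secondary of A: V = 220.00 × 2312/802 = 634.21 V.
Secondary of B: V = 634.21 × 126/978 = 81.709 V.
I_load = 81.709/40.6 = 2.0125 A, so P_out = 81.709 × 2.0125 = 164.44 W.
All ideal ⇒ P_in = P_out, so I_supply = 164.44/220 = 0.747 A.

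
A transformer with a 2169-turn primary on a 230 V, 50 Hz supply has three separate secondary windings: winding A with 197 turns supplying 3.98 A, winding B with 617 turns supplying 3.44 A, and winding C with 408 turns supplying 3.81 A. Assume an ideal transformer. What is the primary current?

I_p ≈ 2.06 A

V_A = 230 × 197/2169 = 20.890 V; V_B = 230 × 617/2169 = 65.426 V; V_C = 230 × 408/2169 = 43.264 V.
P_out = V_A I_A + V_B I_B + V_C I_C = 20.890×3.98 + 65.426×3.44 + 43.264×3.81 = 83.141 + 225.07 + 164.84 = 473.04 W.
Ideal ⇒ P_in = P_out, so I_p = P_out/V_p = 473.04/230 = 2.06 A.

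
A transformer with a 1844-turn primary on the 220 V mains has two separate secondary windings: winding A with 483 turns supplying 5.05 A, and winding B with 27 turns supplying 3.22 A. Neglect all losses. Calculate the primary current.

I_p ≈ 1.37 A

V_A = 220 × 483/1844 = 57.625 V; V_B = 220 × 27/1844 = 3.2213 V.
P_out = V_A I_A + V_B I_B = 57.625×5.05 + 3.2213×3.22 = 291.00 + 10.372 = 301.38 W.
Ideal ⇒ P_in = P_out, so I_p = P_out/V_p = 301.38/220 = 1.37 A.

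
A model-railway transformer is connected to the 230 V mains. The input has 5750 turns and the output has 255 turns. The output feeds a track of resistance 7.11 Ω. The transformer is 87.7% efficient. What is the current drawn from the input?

I_in ≈ 0.0725 A

V_out = 230 × 255/5750 = 10.200 V.
I_out = V_out/R = 10.200/7.11 = 1.4346 A.
P_out = V_out I_out = 10.200 × 1.4346 = 14.633 W.
P_in = P_out/η = 14.633/0.877 = 16.685 W.
I_in = P_in/V_in = 16.685/230 = 0.0725 A.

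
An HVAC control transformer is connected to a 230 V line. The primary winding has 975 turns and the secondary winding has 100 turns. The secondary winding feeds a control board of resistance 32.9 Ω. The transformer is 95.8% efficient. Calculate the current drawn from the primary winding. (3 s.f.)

V_s = 230 × 100/975 = 23.590 V.
I_s = V_s/R = 23.590/32.9 = 0.71701 A.
P_out = V_s I_s = 23.590 × 0.71701 = 16.914 W.
P_in = P_out/η = 16.914/0.958 = 17.656 W.
I_p = P_in/V_p = 17.656/230 = 0.0768 A.

I_p ≈ 0.0768 A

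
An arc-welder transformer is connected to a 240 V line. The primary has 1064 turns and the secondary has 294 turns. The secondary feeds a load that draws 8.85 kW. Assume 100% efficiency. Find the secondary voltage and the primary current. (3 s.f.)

V_s ≈ 66.3 V, I_p ≈ 36.9 A

V_s = V_p × N_s/N_p = 240 × 294/1064 = 66.316 V.
I_s = P/V_s = 8850/66.316 = 133.45 A.
I_p = I_s × N_s/N_p = 133.45 × 294/1064 = 36.9 A.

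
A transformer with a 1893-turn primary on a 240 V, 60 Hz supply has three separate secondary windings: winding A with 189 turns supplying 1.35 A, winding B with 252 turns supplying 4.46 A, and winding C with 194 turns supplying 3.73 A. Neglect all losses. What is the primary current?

V_A = 240 × 189/1893 = 23.962 V; V_B = 240 × 252/1893 = 31.949 V; V_C = 240 × 194/1893 = 24.596 V.
P_out = V_A I_A + V_B I_B + V_C I_C = 23.962×1.35 + 31.949×4.46 + 24.596×3.73 = 32.349 + 142.49 + 91.743 = 266.59 W.
Ideal ⇒ P_in = P_out, so I_p = P_out/V_p = 266.59/240 = 1.11 A.

I_p ≈ 1.11 A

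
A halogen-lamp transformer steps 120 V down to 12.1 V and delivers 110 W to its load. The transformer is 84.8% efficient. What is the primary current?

I_p ≈ 1.08 A

P_in = P_out/η = 110/0.848 = 129.72 W.
I_p = P_in/V_p = 129.72/120 = 1.08 A.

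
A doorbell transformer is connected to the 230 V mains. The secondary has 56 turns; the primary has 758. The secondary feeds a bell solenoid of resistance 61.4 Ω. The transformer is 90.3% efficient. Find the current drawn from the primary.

V_s = 230 × 56/758 = 16.992 V.
I_s = V_s/R = 16.992/61.4 = 0.27674 A.
P_out = V_s I_s = 16.992 × 0.27674 = 4.7025 W.
P_in = P_out/η = 4.7025/0.903 = 5.2076 W.
I_p = P_in/V_p = 5.2076/230 = 0.0226 A.

I_p ≈ 0.0226 A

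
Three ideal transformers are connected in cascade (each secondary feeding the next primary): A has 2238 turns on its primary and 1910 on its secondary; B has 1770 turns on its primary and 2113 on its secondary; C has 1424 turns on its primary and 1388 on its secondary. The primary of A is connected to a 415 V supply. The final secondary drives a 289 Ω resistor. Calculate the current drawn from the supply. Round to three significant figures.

After A: V = 415.00 × 1910/2238 = 354.18 V.
After B: V = 354.18 × 2113/1770 = 422.81 V.
After C: V = 422.81 × 1388/1424 = 412.12 V.
I_load = 412.12/289 = 1.4260 A, so P_out = 412.12 × 1.4260 = 587.70 W.
All ideal ⇒ P_in = P_out, so I_supply = 587.70/415 = 1.42 A.

I_supply ≈ 1.42 A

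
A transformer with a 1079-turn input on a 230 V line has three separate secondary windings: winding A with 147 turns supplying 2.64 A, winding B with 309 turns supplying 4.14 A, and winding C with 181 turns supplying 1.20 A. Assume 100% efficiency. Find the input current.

I_in ≈ 1.75 A

V_A = 230 × 147/1079 = 31.335 V; V_B = 230 × 309/1079 = 65.867 V; V_C = 230 × 181/1079 = 38.582 V.
P_out = V_A I_A + V_B I_B + V_C I_C = 31.335×2.64 + 65.867×4.14 + 38.582×1.20 = 82.723 + 272.69 + 46.298 = 401.71 W.
Ideal ⇒ P_in = P_out, so I_in = P_out/V_in = 401.71/230 = 1.75 A.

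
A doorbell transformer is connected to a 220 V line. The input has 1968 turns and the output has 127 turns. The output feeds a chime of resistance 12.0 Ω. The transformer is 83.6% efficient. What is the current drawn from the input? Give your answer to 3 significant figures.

V_out = 220 × 127/1968 = 14.197 V.
I_out = V_out/R = 14.197/12.0 = 1.1831 A.
P_out = V_out I_out = 14.197 × 1.1831 = 16.797 W.
P_in = P_out/η = 16.797/0.836 = 20.092 W.
I_in = P_in/V_in = 20.092/220 = 0.0913 A.

I_in ≈ 0.0913 A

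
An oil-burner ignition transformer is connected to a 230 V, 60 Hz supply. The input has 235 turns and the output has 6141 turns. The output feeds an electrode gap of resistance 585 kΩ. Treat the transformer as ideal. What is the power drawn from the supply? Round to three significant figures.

P ≈ 61.8 W

V_out = V_in × N_out/N_in = 230 × 6141/235 = 6010.3 V.
I_out = V_out/R = 6010.3/585000 = 0.010274 A.
I_in = I_out × N_out/N_in = 0.010274 × 6141/235 = 0.26848 A.
P = V_in I_in = 230 × 0.26848 = 61.8 W.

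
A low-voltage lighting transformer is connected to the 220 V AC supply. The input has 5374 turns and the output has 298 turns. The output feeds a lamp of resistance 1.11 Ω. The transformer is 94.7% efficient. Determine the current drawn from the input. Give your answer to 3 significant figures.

I_in ≈ 0.644 A

V_out = 220 × 298/5374 = 12.199 V.
I_out = V_out/R = 12.199/1.11 = 10.991 A.
P_out = V_out I_out = 12.199 × 10.991 = 134.08 W.
P_in = P_out/η = 134.08/0.947 = 141.58 W.
I_in = P_in/V_in = 141.58/220 = 0.644 A.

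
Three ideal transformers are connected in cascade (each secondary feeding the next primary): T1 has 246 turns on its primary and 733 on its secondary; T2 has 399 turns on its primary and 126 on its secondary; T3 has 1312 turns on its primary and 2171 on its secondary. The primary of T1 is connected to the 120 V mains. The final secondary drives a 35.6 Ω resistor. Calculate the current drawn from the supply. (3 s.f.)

I_supply ≈ 8.17 A

Secondary of T1: V = 120.00 × 733/246 = 357.56 V.
Secondary of T2: V = 357.56 × 126/399 = 112.91 V.
Secondary of T3: V = 112.91 × 2171/1312 = 186.84 V.
I_load = 186.84/35.6 = 5.2484 A, so P_out = 186.84 × 5.2484 = 980.61 W.
All ideal ⇒ P_in = P_out, so I_supply = 980.61/120 = 8.17 A.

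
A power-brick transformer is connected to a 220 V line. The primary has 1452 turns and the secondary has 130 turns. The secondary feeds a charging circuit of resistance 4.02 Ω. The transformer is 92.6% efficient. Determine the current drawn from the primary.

I_p ≈ 0.474 A

V_s = 220 × 130/1452 = 19.697 V.
I_s = V_s/R = 19.697/4.02 = 4.8997 A.
P_out = V_s I_s = 19.697 × 4.8997 = 96.510 W.
P_in = P_out/η = 96.510/0.926 = 104.22 W.
I_p = P_in/V_p = 104.22/220 = 0.474 A.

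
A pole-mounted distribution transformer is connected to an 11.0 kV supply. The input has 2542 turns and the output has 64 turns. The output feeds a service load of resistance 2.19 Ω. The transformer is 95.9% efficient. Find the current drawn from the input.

V_out = 11000 × 64/2542 = 276.95 V.
I_out = V_out/R = 276.95/2.19 = 126.46 A.
P_out = V_out I_out = 276.95 × 126.46 = 35023 W.
P_in = P_out/η = 35023/0.959 = 36520 W.
I_in = P_in/V_in = 36520/11000 = 3.32 A.

I_in ≈ 3.32 A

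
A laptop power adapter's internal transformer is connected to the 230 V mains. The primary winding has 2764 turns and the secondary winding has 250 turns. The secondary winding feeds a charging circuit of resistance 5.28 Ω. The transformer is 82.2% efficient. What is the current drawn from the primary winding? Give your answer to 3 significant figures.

I_p ≈ 0.434 A

V_s = 230 × 250/2764 = 20.803 V.
I_s = V_s/R = 20.803/5.28 = 3.9400 A.
P_out = V_s I_s = 20.803 × 3.9400 = 81.964 W.
P_in = P_out/η = 81.964/0.822 = 99.713 W.
I_p = P_in/V_p = 99.713/230 = 0.434 A.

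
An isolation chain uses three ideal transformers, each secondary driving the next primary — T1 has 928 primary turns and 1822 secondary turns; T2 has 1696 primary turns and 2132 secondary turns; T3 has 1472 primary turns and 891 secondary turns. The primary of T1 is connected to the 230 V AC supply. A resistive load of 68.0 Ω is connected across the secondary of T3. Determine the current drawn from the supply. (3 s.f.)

I_supply ≈ 7.55 A

Secondary of T1: V = 230.00 × 1822/928 = 451.57 V.
Secondary of T2: V = 451.57 × 2132/1696 = 567.66 V.
Secondary of T3: V = 567.66 × 891/1472 = 343.61 V.
I_load = 343.61/68.0 = 5.0530 A, so P_out = 343.61 × 5.0530 = 1736.2 W.
All ideal ⇒ P_in = P_out, so I_supply = 1736.2/230 = 7.55 A.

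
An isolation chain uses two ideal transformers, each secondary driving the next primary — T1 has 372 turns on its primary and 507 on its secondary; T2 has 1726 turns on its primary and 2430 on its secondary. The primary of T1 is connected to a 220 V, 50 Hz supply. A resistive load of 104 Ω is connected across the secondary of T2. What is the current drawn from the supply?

Secondary of T1: V = 220.00 × 507/372 = 299.84 V.
Secondary of T2: V = 299.84 × 2430/1726 = 422.14 V.
I_load = 422.14/104 = 4.0590 A, so P_out = 422.14 × 4.0590 = 1713.5 W.
All ideal ⇒ P_in = P_out, so I_supply = 1713.5/220 = 7.79 A.

I_supply ≈ 7.79 A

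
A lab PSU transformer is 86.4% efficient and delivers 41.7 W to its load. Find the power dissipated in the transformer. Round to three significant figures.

P_loss ≈ 6.56 W

P_in = P_out/η = 41.7/0.864 = 48.2639 W.
P_loss = P_in − P_out = 48.2639 − 41.7 = 6.56 W.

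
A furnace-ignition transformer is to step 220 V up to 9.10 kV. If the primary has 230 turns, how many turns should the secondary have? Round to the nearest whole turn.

N_s = 9514 turns

N_s/N_p = V_s/V_p, so N_s = 230 × 9100/220 = 9513.6 ≈ 9514 turns.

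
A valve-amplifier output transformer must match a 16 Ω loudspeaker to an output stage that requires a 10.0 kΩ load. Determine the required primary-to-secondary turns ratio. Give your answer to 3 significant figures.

N_p/N_s ≈ 25.0

Z_p/Z_s = (N_p/N_s)², so N_p/N_s = √(10000/16) = √625 = 25.0.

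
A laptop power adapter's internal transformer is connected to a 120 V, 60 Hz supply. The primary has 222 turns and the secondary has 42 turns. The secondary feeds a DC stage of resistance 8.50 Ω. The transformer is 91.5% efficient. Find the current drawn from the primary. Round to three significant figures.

I_p ≈ 0.552 A

V_s = 120 × 42/222 = 22.703 V.
I_s = V_s/R = 22.703/8.50 = 2.6709 A.
P_out = V_s I_s = 22.703 × 2.6709 = 60.637 W.
P_in = P_out/η = 60.637/0.915 = 66.270 W.
I_p = P_in/V_p = 66.270/120 = 0.552 A.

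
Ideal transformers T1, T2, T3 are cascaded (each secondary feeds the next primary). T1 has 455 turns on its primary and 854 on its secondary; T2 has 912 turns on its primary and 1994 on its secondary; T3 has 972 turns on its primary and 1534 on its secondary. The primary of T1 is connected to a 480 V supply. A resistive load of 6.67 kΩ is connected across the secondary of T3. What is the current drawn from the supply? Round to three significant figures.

I_supply ≈ 3.02 A

Secondary of T1: V = 480.00 × 854/455 = 900.92 V.
Secondary of T2: V = 900.92 × 1994/912 = 1969.8 V.
Secondary of T3: V = 1969.8 × 1534/972 = 3108.7 V.
I_load = 3108.7/6670 = 0.46607 A, so P_out = 3108.7 × 0.46607 = 1448.9 W.
All ideal ⇒ P_in = P_out, so I_supply = 1448.9/480 = 3.02 A.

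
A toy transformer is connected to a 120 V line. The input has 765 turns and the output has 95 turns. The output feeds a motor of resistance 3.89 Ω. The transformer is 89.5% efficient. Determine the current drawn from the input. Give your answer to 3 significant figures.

V_out = 120 × 95/765 = 14.902 V.
I_out = V_out/R = 14.902/3.89 = 3.8308 A.
P_out = V_out I_out = 14.902 × 3.8308 = 57.087 W.
P_in = P_out/η = 57.087/0.895 = 63.784 W.
I_in = P_in/V_in = 63.784/120 = 0.532 A.

I_in ≈ 0.532 A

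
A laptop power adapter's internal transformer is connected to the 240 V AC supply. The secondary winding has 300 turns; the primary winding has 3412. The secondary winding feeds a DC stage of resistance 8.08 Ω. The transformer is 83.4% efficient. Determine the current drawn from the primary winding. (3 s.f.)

V_s = 240 × 300/3412 = 21.102 V.
I_s = V_s/R = 21.102/8.08 = 2.6116 A.
P_out = V_s I_s = 21.102 × 2.6116 = 55.111 W.
P_in = P_out/η = 55.111/0.834 = 66.080 W.
I_p = P_in/V_p = 66.080/240 = 0.275 A.

I_p ≈ 0.275 A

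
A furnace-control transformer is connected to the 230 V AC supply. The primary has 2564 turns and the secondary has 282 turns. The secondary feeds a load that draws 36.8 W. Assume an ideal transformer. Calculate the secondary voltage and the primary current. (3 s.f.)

V_s ≈ 25.3 V, I_p ≈ 0.160 A

V_s = V_p × N_s/N_p = 230 × 282/2564 = 25.296 V.
I_s = P/V_s = 36.8/25.296 = 1.4548 A.
I_p = I_s × N_s/N_p = 1.4548 × 282/2564 = 0.160 A.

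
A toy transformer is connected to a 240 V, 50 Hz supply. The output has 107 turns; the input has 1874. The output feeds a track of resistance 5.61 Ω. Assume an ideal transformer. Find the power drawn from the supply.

V_out = V_in × N_out/N_in = 240 × 107/1874 = 13.703 V.
I_out = V_out/R = 13.703/5.61 = 2.4427 A.
I_in = I_out × N_out/N_in = 2.4427 × 107/1874 = 0.13947 A.
P = V_in I_in = 240 × 0.13947 = 33.5 W.

P ≈ 33.5 W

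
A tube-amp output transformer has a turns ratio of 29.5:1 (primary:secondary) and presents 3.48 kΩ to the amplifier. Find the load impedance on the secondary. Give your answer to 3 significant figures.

Z_s ≈ 4.00 Ω

Z_s = Z_p/(N_p/N_s)² = 3480/29.5² = 4.00 Ω.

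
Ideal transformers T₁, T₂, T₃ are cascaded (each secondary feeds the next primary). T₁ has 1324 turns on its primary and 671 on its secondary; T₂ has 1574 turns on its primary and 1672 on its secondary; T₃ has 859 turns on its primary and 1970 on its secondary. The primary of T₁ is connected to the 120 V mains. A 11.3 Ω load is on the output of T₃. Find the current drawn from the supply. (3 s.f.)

After T₁: V = 120.00 × 671/1324 = 60.816 V.
After T₂: V = 60.816 × 1672/1574 = 64.602 V.
After T₃: V = 64.602 × 1970/859 = 148.16 V.
I_load = 148.16/11.3 = 13.111 A, so P_out = 148.16 × 13.111 = 1942.5 W.
All ideal ⇒ P_in = P_out, so I_supply = 1942.5/120 = 16.2 A.

I_supply ≈ 16.2 A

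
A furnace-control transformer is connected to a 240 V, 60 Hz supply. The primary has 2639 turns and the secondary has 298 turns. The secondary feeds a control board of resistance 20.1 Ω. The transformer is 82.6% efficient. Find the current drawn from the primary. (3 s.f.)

V_s = 240 × 298/2639 = 27.101 V.
I_s = V_s/R = 27.101/20.1 = 1.3483 A.
P_out = V_s I_s = 27.101 × 1.3483 = 36.541 W.
P_in = P_out/η = 36.541/0.826 = 44.238 W.
I_p = P_in/V_p = 44.238/240 = 0.184 A.

I_p ≈ 0.184 A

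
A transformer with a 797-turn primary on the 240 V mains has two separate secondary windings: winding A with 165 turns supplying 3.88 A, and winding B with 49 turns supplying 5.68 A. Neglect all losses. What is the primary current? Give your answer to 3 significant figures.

I_p ≈ 1.15 A

V_A = 240 × 165/797 = 49.686 V; V_B = 240 × 49/797 = 14.755 V.
P_out = V_A I_A + V_B I_B = 49.686×3.88 + 14.755×5.68 = 192.78 + 83.810 = 276.59 W.
Ideal ⇒ P_in = P_out, so I_p = P_out/V_p = 276.59/240 = 1.15 A.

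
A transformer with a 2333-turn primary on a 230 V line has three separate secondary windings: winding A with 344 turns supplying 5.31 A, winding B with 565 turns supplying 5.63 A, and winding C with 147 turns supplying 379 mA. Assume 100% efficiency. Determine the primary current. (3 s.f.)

I_p ≈ 2.17 A

V_A = 230 × 344/2333 = 33.913 V; V_B = 230 × 565/2333 = 55.701 V; V_C = 230 × 147/2333 = 14.492 V.
P_out = V_A I_A + V_B I_B + V_C I_C = 33.913×5.31 + 55.701×5.63 + 14.492×0.379 = 180.08 + 313.60 + 5.4925 = 499.17 W.
Ideal ⇒ P_in = P_out, so I_p = P_out/V_p = 499.17/230 = 2.17 A.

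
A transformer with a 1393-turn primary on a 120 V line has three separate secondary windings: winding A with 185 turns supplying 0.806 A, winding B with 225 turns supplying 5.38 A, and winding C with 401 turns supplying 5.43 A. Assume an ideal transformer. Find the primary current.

V_A = 120 × 185/1393 = 15.937 V; V_B = 120 × 225/1393 = 19.383 V; V_C = 120 × 401/1393 = 34.544 V.
P_out = V_A I_A + V_B I_B + V_C I_C = 15.937×0.806 + 19.383×5.38 + 34.544×5.43 = 12.845 + 104.28 + 187.57 = 304.70 W.
Ideal ⇒ P_in = P_out, so I_p = P_out/V_p = 304.70/120 = 2.54 A.

I_p ≈ 2.54 A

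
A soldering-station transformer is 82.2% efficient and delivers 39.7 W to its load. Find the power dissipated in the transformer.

P_in = P_out/η = 39.7/0.822 = 48.2968 W.
P_loss = P_in − P_out = 48.2968 − 39.7 = 8.60 W.

P_loss ≈ 8.60 W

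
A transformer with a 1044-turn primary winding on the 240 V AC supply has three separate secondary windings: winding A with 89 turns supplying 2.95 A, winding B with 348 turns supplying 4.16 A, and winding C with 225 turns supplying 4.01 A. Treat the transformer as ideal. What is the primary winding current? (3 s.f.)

I_p ≈ 2.50 A

V_A = 240 × 89/1044 = 20.460 V; V_B = 240 × 348/1044 = 80.000 V; V_C = 240 × 225/1044 = 51.724 V.
P_out = V_A I_A + V_B I_B + V_C I_C = 20.460×2.95 + 80.000×4.16 + 51.724×4.01 = 60.356 + 332.80 + 207.41 = 600.57 W.
Ideal ⇒ P_in = P_out, so I_p = P_out/V_p = 600.57/240 = 2.50 A.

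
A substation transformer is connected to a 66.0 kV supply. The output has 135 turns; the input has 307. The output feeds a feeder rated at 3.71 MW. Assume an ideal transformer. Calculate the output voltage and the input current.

V_out ≈ 29000 V, I_in ≈ 56.2 A

V_out = V_in × N_out/N_in = 66000 × 135/307 = 29023 V.
I_out = P/V_out = 3.71×10^6/29023 = 127.83 A.
I_in = I_out × N_out/N_in = 127.83 × 135/307 = 56.2 A.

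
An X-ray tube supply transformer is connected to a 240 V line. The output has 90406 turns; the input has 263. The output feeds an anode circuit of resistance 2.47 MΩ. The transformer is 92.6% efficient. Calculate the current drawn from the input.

V_out = 240 × 90406/263 = 82500 V.
I_out = V_out/R = 82500/(2.47×10^6) = 0.033401 A.
P_out = V_out I_out = 82500 × 0.033401 = 2755.6 W.
P_in = P_out/η = 2755.6/0.926 = 2975.8 W.
I_in = P_in/V_in = 2975.8/240 = 12.4 A.

I_in ≈ 12.4 A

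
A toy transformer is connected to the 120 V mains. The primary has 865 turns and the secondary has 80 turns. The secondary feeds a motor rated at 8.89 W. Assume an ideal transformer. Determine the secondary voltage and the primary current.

V_s ≈ 11.1 V, I_p ≈ 0.0741 A

V_s = V_p × N_s/N_p = 120 × 80/865 = 11.098 V.
I_s = P/V_s = 8.89/11.098 = 0.80103 A.
I_p = I_s × N_s/N_p = 0.80103 × 80/865 = 0.0741 A.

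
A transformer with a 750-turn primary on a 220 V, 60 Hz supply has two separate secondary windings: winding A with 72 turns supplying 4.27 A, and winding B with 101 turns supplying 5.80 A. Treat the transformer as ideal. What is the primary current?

V_A = 220 × 72/750 = 21.120 V; V_B = 220 × 101/750 = 29.627 V.
P_out = V_A I_A + V_B I_B = 21.120×4.27 + 29.627×5.80 = 90.182 + 171.83 = 262.02 W.
Ideal ⇒ P_in = P_out, so I_p = P_out/V_p = 262.02/220 = 1.19 A.

I_p ≈ 1.19 A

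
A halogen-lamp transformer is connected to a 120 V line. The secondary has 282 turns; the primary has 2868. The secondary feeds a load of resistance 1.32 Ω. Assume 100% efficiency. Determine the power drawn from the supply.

P ≈ 105 W

V_s = V_p × N_s/N_p = 120 × 282/2868 = 11.799 V.
I_s = V_s/R = 11.799/1.32 = 8.9388 A.
I_p = I_s × N_s/N_p = 8.9388 × 282/2868 = 0.87892 A.
P = V_p I_p = 120 × 0.87892 = 105 W.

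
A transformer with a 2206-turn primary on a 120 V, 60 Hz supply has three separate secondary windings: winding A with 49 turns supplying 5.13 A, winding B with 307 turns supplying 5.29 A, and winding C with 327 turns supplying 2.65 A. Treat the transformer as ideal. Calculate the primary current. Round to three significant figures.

V_A = 120 × 49/2206 = 2.6655 V; V_B = 120 × 307/2206 = 16.700 V; V_C = 120 × 327/2206 = 17.788 V.
P_out = V_A I_A + V_B I_B + V_C I_C = 2.6655×5.13 + 16.700×5.29 + 17.788×2.65 = 13.674 + 88.343 + 47.138 = 149.15 W.
Ideal ⇒ P_in = P_out, so I_p = P_out/V_p = 149.15/120 = 1.24 A.

I_p ≈ 1.24 A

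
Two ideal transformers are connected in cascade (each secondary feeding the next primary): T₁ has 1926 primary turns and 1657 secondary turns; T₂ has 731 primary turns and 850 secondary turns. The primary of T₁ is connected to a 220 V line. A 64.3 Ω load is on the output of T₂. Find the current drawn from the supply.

Secondary of T₁: V = 220.00 × 1657/1926 = 189.27 V.
Secondary of T₂: V = 189.27 × 850/731 = 220.09 V.
I_load = 220.09/64.3 = 3.4228 A, so P_out = 220.09 × 3.4228 = 753.30 W.
All ideal ⇒ P_in = P_out, so I_supply = 753.30/220 = 3.42 A.

I_supply ≈ 3.42 A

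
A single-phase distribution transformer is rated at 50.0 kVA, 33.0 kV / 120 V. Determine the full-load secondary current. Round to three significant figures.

I_s ≈ 417 A

I_s = S/V_s = 50000/120 = 417 A.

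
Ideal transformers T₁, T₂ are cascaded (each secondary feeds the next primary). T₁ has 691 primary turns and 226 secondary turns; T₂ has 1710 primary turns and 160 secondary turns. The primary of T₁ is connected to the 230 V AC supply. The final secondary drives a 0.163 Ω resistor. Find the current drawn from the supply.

After T₁: V = 230.00 × 226/691 = 75.224 V.
After T₂: V = 75.224 × 160/1710 = 7.0385 V.
I_load = 7.0385/0.163 = 43.181 A, so P_out = 7.0385 × 43.181 = 303.93 W.
All ideal ⇒ P_in = P_out, so I_supply = 303.93/230 = 1.32 A.

I_supply ≈ 1.32 A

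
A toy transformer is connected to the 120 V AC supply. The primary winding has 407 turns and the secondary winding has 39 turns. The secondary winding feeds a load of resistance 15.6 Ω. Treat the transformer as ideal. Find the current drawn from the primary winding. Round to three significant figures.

V_s = V_p × N_s/N_p = 120 × 39/407 = 11.499 V.
I_s = V_s/R = 11.499/15.6 = 0.73710 A.
For an ideal transformer I_p N_p = I_s N_s, so I_p = 0.73710 × 39/407 = 0.0706 A.

I_p ≈ 0.0706 A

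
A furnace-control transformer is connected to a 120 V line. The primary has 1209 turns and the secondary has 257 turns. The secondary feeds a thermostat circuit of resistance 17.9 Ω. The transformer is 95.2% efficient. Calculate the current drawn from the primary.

I_p ≈ 0.318 A

V_s = 120 × 257/1209 = 25.509 V.
I_s = V_s/R = 25.509/17.9 = 1.4251 A.
P_out = V_s I_s = 25.509 × 1.4251 = 36.352 W.
P_in = P_out/η = 36.352/0.952 = 38.184 W.
I_p = P_in/V_p = 38.184/120 = 0.318 A.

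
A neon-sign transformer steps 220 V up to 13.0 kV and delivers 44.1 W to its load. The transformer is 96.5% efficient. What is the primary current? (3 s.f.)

P_in = P_out/η = 44.1/0.965 = 45.699 W.
I_p = P_in/V_p = 45.699/220 = 0.208 A.

I_p ≈ 0.208 A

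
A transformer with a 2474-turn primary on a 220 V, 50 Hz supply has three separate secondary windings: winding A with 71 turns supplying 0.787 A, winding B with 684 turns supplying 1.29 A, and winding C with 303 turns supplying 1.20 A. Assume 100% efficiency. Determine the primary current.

V_A = 220 × 71/2474 = 6.3137 V; V_B = 220 × 684/2474 = 60.825 V; V_C = 220 × 303/2474 = 26.944 V.
P_out = V_A I_A + V_B I_B + V_C I_C = 6.3137×0.787 + 60.825×1.29 + 26.944×1.20 = 4.9689 + 78.464 + 32.333 = 115.77 W.
Ideal ⇒ P_in = P_out, so I_p = P_out/V_p = 115.77/220 = 0.526 A.

I_p ≈ 0.526 A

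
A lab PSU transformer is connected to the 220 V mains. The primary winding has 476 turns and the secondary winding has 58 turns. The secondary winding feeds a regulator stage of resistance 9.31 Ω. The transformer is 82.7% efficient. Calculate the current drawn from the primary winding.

I_p ≈ 0.424 A

V_s = 220 × 58/476 = 26.807 V.
I_s = V_s/R = 26.807/9.31 = 2.8793 A.
P_out = V_s I_s = 26.807 × 2.8793 = 77.186 W.
P_in = P_out/η = 77.186/0.827 = 93.332 W.
I_p = P_in/V_p = 93.332/220 = 0.424 A.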